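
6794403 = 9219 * 737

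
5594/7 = 799 + 1/7 = 799.14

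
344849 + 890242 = 1235091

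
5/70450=1/14090 = 0.00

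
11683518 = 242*48279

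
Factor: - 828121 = -7^1*17^1*6959^1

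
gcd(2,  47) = 1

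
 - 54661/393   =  -54661/393 = - 139.09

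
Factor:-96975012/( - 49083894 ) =2^1 * 3^( - 3)*19^1*61^( - 1 )*  4967^(  -  1)*425329^1= 16162502/8180649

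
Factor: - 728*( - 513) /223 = 2^3*3^3*7^1*13^1*19^1*223^(-1) = 373464/223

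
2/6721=2/6721 = 0.00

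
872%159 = 77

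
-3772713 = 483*( - 7811)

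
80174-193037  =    -  112863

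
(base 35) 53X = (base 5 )200023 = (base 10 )6263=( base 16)1877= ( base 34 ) 5e7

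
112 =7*16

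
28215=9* 3135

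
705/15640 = 141/3128 = 0.05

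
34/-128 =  - 1+ 47/64 =- 0.27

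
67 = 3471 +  - 3404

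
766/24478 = 383/12239 = 0.03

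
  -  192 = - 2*96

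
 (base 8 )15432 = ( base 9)10458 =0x1B1A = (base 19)1043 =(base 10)6938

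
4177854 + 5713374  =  9891228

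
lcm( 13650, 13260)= 464100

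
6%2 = 0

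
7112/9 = 790 + 2/9 =790.22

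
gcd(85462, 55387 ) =1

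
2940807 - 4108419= - 1167612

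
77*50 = 3850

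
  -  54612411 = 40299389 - 94911800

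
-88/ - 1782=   4/81 = 0.05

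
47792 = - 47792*( - 1)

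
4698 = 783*6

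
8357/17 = 491  +  10/17 = 491.59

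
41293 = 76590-35297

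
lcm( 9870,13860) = 651420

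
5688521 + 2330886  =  8019407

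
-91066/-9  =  10118 + 4/9 = 10118.44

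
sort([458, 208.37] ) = [ 208.37, 458 ] 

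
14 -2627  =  -2613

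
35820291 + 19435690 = 55255981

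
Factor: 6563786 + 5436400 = 2^1*3^2*11^1*60607^1 = 12000186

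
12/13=12/13 = 0.92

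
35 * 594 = 20790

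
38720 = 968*40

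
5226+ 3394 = 8620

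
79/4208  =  79/4208 = 0.02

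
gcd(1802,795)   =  53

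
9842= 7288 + 2554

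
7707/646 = 11+601/646 = 11.93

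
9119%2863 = 530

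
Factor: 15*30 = 2^1*3^2 * 5^2 = 450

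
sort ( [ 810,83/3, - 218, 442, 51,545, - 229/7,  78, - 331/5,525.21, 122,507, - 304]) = [ - 304,- 218, - 331/5, - 229/7,83/3, 51,78,  122, 442,507,525.21, 545,  810]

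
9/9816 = 3/3272 = 0.00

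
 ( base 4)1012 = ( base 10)70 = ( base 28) 2e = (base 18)3G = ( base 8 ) 106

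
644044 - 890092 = - 246048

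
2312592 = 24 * 96358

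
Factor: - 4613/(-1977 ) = 7/3 = 3^( - 1)*7^1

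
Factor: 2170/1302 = 3^ ( - 1) * 5^1 = 5/3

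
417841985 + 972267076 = 1390109061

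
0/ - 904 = 0/1 = - 0.00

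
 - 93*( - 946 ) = 87978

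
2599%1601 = 998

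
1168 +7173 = 8341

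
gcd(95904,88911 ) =999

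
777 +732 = 1509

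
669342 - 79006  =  590336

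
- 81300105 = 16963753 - 98263858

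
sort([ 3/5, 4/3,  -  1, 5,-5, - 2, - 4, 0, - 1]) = [ - 5, - 4, - 2, - 1, - 1  ,  0, 3/5,4/3, 5 ]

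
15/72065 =3/14413=0.00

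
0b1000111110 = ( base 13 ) 352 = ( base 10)574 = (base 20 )18E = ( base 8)1076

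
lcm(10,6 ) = 30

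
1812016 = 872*2078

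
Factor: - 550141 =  - 223^1*2467^1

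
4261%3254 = 1007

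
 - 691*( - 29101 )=20108791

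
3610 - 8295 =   -  4685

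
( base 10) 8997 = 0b10001100100101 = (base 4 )2030211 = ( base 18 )19df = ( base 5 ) 241442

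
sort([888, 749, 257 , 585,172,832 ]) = [172,257,585,  749,  832, 888] 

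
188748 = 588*321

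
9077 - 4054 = 5023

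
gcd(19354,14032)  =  2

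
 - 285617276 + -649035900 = -934653176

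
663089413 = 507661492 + 155427921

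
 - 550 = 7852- 8402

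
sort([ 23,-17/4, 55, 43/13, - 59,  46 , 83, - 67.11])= [ - 67.11,-59, - 17/4,43/13,23,46,55, 83 ]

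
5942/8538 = 2971/4269 = 0.70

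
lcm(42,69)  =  966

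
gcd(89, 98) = 1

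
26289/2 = 26289/2 = 13144.50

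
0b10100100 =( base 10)164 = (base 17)9B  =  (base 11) 13a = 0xA4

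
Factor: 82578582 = 2^1*3^3*1529233^1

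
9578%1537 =356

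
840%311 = 218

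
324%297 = 27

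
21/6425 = 21/6425 =0.00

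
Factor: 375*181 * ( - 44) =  - 2^2*3^1*5^3*11^1 *181^1 = -  2986500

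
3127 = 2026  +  1101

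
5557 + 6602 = 12159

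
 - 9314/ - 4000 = 2 +657/2000= 2.33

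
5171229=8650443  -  3479214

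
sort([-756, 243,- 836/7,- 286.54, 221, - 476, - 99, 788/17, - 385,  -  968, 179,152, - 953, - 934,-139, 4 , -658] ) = [ -968, - 953,-934,-756, - 658,-476,  -  385,-286.54,-139,-836/7,-99, 4,788/17, 152, 179,221, 243]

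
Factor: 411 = 3^1 * 137^1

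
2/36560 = 1/18280  =  0.00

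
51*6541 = 333591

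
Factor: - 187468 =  - 2^2*46867^1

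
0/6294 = 0 =0.00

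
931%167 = 96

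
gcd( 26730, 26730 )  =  26730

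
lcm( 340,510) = 1020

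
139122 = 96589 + 42533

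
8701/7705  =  8701/7705 = 1.13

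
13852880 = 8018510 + 5834370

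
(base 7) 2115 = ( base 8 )1353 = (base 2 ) 1011101011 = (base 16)2EB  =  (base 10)747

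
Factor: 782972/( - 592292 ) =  - 148073^( - 1)*195743^1 = - 195743/148073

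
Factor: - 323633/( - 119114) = 2^ (-1)*23^1*14071^1*59557^( - 1 )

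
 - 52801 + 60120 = 7319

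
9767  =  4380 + 5387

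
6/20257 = 6/20257 = 0.00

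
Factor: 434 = 2^1*7^1*31^1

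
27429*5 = 137145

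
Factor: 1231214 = 2^1*615607^1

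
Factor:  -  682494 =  - 2^1 * 3^1 * 113749^1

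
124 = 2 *62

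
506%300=206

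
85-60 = 25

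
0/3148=0 = 0.00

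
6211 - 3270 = 2941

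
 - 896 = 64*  ( - 14 )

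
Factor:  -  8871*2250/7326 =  - 1108875/407 = - 3^1*5^3*11^ ( - 1)* 37^( - 1 )*2957^1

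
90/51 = 1 + 13/17 = 1.76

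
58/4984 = 29/2492=0.01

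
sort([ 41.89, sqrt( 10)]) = [sqrt ( 10), 41.89]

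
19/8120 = 19/8120 = 0.00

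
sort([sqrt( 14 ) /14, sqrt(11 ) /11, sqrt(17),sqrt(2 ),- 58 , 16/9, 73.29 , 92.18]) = [ - 58, sqrt(  14 ) /14,sqrt(11 ) /11,sqrt( 2),16/9, sqrt ( 17),73.29,92.18 ] 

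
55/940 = 11/188 = 0.06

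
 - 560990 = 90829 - 651819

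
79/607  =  79/607 = 0.13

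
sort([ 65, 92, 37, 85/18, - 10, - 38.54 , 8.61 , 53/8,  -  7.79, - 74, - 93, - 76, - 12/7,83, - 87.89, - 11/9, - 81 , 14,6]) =[ - 93, - 87.89, - 81,-76 , - 74 , - 38.54, - 10, -7.79, - 12/7, - 11/9, 85/18,6, 53/8,8.61, 14, 37, 65,83,92]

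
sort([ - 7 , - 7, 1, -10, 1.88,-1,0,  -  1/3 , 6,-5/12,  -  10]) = [ - 10,-10, - 7,- 7, - 1, - 5/12,-1/3, 0 , 1, 1.88, 6]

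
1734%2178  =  1734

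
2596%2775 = 2596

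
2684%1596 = 1088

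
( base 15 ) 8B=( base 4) 2003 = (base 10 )131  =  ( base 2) 10000011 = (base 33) 3W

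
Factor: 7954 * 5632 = 2^10*11^1*  41^1 * 97^1 = 44796928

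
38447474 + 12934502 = 51381976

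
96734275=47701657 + 49032618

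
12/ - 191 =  - 1 + 179/191 = - 0.06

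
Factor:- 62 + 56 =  - 2^1*3^1 = - 6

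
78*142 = 11076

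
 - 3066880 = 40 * ( - 76672) 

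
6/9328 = 3/4664 = 0.00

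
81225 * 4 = 324900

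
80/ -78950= - 1 + 7887/7895 = - 0.00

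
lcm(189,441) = 1323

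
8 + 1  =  9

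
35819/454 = 35819/454 = 78.90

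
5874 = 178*33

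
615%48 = 39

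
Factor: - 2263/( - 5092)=2^ ( - 2)*19^ (-1 )*31^1*67^( - 1 ) * 73^1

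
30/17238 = 5/2873=0.00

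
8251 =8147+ 104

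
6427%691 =208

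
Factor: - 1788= - 2^2*3^1*149^1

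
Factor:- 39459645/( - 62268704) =2^(-5 )*3^2 *5^1 *71^( - 1 )*191^1*4591^1*27407^(-1)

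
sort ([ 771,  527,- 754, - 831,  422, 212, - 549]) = [-831, - 754,  -  549,212,422, 527, 771 ] 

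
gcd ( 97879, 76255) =1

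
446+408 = 854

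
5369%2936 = 2433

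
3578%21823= 3578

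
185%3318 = 185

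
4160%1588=984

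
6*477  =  2862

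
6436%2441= 1554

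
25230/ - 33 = - 765 + 5/11 = - 764.55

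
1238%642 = 596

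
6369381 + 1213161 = 7582542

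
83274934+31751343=115026277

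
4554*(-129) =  - 587466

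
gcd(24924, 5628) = 804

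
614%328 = 286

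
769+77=846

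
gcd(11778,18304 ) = 26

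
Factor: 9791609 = 17^3 * 1993^1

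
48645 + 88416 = 137061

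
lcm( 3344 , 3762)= 30096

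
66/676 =33/338 = 0.10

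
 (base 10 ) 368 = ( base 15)198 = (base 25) ei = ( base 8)560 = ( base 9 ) 448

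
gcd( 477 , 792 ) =9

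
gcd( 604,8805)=1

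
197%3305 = 197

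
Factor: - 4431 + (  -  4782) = -3^1 * 37^1*83^1 = - 9213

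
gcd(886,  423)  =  1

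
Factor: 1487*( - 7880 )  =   - 11717560  =  - 2^3 * 5^1*197^1*1487^1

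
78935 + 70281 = 149216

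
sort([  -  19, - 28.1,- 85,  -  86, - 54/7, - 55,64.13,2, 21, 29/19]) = [ - 86  , - 85, - 55, -28.1, - 19, - 54/7, 29/19,  2, 21,  64.13 ]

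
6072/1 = 6072= 6072.00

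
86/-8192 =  - 43/4096 = -0.01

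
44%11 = 0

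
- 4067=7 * ( - 581 ) 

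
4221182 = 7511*562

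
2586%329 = 283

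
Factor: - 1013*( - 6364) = 6446732 = 2^2*37^1*43^1 *1013^1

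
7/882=1/126 = 0.01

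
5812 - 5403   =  409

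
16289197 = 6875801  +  9413396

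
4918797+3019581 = 7938378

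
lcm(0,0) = 0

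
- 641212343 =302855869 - 944068212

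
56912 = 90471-33559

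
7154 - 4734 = 2420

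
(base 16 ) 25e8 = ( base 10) 9704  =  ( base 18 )1BH2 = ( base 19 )17GE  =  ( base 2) 10010111101000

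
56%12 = 8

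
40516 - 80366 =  - 39850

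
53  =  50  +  3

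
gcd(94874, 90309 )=1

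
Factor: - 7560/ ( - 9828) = 2^1 * 5^1*13^ ( - 1 ) = 10/13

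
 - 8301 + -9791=-18092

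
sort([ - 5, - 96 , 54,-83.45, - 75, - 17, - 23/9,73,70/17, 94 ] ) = [-96, -83.45, - 75, - 17, - 5, - 23/9,70/17, 54,73,94] 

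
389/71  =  389/71 = 5.48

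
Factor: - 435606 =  - 2^1*3^1*79^1*919^1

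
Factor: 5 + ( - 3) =2^1  =  2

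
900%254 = 138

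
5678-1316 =4362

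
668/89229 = 668/89229 = 0.01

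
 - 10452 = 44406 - 54858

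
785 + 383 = 1168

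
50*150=7500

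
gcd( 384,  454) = 2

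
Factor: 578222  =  2^1*289111^1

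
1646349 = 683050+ 963299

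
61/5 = 12 + 1/5= 12.20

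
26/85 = 26/85= 0.31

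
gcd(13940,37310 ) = 410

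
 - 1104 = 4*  ( - 276)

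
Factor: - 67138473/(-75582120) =22379491/25194040 = 2^(-3 ) * 5^( - 1)*29^( - 1)*37^( - 1) * 587^( - 1)*22379491^1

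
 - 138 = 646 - 784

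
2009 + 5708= 7717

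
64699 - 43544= 21155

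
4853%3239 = 1614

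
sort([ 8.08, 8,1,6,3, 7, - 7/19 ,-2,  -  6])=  [  -  6, - 2, - 7/19,1, 3, 6,7, 8, 8.08 ] 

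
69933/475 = 147+108/475=147.23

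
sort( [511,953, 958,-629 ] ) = [ - 629,511, 953,958]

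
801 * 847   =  678447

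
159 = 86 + 73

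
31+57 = 88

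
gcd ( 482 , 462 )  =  2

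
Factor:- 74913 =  - 3^1*24971^1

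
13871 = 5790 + 8081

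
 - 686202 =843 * ( - 814 ) 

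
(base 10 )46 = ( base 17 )2C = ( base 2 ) 101110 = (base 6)114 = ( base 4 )232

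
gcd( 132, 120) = 12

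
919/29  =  31 + 20/29= 31.69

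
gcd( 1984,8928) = 992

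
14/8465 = 14/8465 = 0.00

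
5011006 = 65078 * 77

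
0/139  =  0 =0.00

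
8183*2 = 16366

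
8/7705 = 8/7705 =0.00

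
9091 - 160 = 8931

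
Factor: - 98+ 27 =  - 71^1 = - 71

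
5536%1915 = 1706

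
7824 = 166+7658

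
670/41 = 670/41 = 16.34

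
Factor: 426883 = 157^1*2719^1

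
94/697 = 94/697 = 0.13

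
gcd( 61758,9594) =18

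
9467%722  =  81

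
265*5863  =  1553695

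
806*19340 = 15588040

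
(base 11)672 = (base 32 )p5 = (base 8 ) 1445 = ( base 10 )805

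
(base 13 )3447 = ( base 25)BI1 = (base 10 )7326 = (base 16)1c9e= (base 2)1110010011110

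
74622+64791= 139413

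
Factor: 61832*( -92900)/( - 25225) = 2^5*59^1*131^1 * 929^1 * 1009^(  -  1) =229767712/1009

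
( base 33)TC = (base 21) 243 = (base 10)969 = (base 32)u9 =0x3c9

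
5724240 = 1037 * 5520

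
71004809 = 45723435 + 25281374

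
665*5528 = 3676120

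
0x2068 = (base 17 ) 1bc0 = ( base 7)33121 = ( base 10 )8296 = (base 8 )20150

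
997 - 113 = 884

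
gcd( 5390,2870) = 70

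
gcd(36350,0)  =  36350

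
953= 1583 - 630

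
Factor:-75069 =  - 3^2 * 19^1 * 439^1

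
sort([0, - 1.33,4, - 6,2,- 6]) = [ - 6, - 6, - 1.33 , 0 , 2, 4]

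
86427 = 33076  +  53351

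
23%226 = 23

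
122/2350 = 61/1175 = 0.05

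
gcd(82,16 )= 2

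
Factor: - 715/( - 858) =5/6 = 2^ ( - 1)*3^ ( - 1 )*5^1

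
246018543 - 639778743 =-393760200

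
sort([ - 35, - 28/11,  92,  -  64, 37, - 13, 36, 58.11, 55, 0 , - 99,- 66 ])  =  [ - 99, - 66, - 64, - 35,  -  13, - 28/11,0, 36, 37, 55,58.11,92 ] 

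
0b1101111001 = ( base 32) rp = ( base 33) QV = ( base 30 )tj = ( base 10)889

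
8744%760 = 384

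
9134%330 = 224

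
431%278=153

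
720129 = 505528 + 214601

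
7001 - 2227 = 4774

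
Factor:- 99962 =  - 2^1*151^1*331^1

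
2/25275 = 2/25275 =0.00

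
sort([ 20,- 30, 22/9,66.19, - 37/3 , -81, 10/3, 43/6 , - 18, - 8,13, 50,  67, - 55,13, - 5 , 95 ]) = [ - 81,-55, - 30, - 18,-37/3 ,-8, - 5 , 22/9,10/3,  43/6,13,13, 20  ,  50,66.19, 67,  95]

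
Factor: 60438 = 2^1*3^1*7^1 * 1439^1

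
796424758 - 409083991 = 387340767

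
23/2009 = 23/2009 = 0.01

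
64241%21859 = 20523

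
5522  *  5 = 27610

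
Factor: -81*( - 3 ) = 3^5 = 243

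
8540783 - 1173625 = 7367158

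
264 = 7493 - 7229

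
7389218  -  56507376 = -49118158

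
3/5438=3/5438  =  0.00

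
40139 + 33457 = 73596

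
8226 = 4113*2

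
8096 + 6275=14371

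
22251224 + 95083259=117334483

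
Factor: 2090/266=5^1*7^( - 1 )*11^1 = 55/7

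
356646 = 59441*6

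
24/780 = 2/65 = 0.03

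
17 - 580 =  - 563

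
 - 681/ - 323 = 2 + 35/323 = 2.11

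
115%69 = 46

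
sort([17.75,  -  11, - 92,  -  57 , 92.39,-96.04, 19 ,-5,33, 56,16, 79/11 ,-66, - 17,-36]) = [ - 96.04, -92, - 66 ,-57,  -  36,-17, - 11, - 5,79/11,16, 17.75, 19,33 , 56,92.39 ] 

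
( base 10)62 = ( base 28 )26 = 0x3E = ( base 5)222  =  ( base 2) 111110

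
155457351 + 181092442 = 336549793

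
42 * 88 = 3696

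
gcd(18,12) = 6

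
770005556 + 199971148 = 969976704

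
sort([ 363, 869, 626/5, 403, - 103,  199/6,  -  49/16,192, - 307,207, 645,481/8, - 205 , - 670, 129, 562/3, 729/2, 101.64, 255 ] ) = [ - 670, - 307, - 205, - 103, - 49/16,  199/6,481/8, 101.64, 626/5,  129, 562/3,192, 207, 255,363, 729/2, 403, 645, 869] 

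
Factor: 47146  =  2^1 * 11^1*2143^1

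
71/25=71/25 = 2.84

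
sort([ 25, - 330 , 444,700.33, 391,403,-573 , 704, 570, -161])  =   [ - 573, - 330,- 161,25,391, 403, 444, 570,700.33, 704 ]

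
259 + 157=416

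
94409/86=1097 + 67/86 = 1097.78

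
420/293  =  420/293 = 1.43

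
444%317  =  127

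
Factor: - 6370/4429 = -2^1 * 5^1*7^2*13^1*43^( - 1)*103^( - 1)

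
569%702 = 569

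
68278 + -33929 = 34349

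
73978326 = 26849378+47128948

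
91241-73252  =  17989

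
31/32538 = 31/32538 = 0.00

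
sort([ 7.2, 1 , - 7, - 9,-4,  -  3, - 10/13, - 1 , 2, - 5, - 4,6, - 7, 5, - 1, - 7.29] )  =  [ - 9, - 7.29, - 7,- 7  , - 5,  -  4,- 4,-3, - 1, - 1,-10/13, 1,2,5,6,  7.2 ] 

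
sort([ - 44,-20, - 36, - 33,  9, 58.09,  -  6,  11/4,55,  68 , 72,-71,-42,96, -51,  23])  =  [ - 71, - 51, - 44,  -  42 , - 36, -33,  -  20,-6,11/4,9 , 23, 55,58.09, 68, 72, 96 ]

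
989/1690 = 989/1690  =  0.59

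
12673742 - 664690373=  - 652016631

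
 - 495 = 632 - 1127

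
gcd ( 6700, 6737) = 1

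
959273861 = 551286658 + 407987203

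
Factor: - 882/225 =-2^1 * 5^(-2 ) *7^2 = -98/25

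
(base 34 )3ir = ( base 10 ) 4107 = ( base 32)40B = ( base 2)1000000001011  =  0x100B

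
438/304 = 219/152 = 1.44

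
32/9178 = 16/4589=0.00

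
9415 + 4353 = 13768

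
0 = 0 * 320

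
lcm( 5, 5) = 5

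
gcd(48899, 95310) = 1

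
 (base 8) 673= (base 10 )443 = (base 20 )123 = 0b110111011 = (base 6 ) 2015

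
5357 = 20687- 15330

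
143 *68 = 9724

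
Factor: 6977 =6977^1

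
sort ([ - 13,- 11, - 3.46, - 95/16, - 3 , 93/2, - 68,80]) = [ - 68, - 13, - 11 , - 95/16, - 3.46, - 3, 93/2,80 ]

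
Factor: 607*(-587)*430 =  - 153212870 = -2^1*5^1 * 43^1*587^1*607^1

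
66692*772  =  51486224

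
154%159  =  154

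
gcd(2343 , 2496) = 3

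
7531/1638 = 7531/1638 =4.60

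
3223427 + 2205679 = 5429106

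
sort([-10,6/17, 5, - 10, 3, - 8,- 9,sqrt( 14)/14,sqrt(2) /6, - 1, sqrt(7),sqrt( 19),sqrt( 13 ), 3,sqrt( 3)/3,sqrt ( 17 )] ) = [ -10,-10, - 9, - 8, - 1,sqrt( 2) /6,sqrt ( 14) /14,6/17 , sqrt( 3)/3, sqrt( 7),3,3,sqrt( 13 ),sqrt(17),sqrt( 19), 5 ] 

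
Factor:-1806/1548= - 7/6=- 2^(  -  1)*3^(- 1 )*7^1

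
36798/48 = 766+5/8 = 766.62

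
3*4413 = 13239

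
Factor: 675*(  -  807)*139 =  - 3^4 *5^2*139^1*269^1 = - 75716775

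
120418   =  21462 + 98956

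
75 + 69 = 144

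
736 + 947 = 1683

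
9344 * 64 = 598016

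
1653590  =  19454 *85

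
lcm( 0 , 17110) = 0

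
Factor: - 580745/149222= -2^(-1)*5^1* 11^1* 10559^1*74611^( - 1 ) 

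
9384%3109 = 57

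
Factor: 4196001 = 3^1*1398667^1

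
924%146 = 48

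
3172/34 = 93 + 5/17 = 93.29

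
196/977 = 196/977 = 0.20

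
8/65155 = 8/65155 = 0.00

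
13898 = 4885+9013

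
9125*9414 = 85902750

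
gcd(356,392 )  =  4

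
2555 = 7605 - 5050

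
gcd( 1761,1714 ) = 1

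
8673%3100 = 2473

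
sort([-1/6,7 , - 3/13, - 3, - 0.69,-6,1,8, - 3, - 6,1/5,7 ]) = [ - 6, -6 , - 3, - 3, - 0.69,-3/13,-1/6,1/5,1,7,7, 8 ]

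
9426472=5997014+3429458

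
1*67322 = 67322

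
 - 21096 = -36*586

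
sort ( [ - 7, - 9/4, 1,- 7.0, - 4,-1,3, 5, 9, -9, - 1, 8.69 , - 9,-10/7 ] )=[ - 9, - 9, - 7 ,  -  7.0, - 4, - 9/4,-10/7,  -  1,-1 , 1,3, 5,8.69, 9]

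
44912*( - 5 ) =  - 224560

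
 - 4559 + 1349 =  - 3210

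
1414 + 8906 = 10320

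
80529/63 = 1278 + 5/21= 1278.24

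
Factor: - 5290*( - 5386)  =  2^2*5^1*23^2*2693^1=28491940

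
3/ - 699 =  - 1 + 232/233 =- 0.00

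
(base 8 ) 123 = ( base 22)3h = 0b1010011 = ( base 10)83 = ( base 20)43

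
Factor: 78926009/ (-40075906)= -2^( - 1) * 13^(-1)*61^1*1293869^1*1541381^(  -  1 )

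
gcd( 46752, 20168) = 8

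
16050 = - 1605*( - 10) 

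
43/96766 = 43/96766 = 0.00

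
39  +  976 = 1015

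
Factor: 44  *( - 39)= - 1716=- 2^2*3^1 * 11^1 * 13^1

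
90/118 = 45/59 = 0.76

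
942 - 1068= - 126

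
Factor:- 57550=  - 2^1*5^2*1151^1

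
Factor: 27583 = 27583^1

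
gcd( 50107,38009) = 1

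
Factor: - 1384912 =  -2^4 * 101^1 * 857^1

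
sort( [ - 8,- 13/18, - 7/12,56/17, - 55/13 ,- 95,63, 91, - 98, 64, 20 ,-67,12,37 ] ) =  [ - 98,-95 ,-67,-8, - 55/13, - 13/18, - 7/12,56/17,12,20, 37 , 63,64,91 ]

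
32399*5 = 161995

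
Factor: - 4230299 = -509^1*8311^1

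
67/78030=67/78030 = 0.00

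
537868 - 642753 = -104885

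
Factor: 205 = 5^1*41^1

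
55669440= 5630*9888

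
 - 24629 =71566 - 96195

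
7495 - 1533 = 5962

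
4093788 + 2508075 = 6601863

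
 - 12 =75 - 87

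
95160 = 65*1464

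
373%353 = 20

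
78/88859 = 78/88859  =  0.00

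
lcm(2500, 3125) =12500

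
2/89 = 2/89 = 0.02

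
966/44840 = 483/22420 =0.02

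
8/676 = 2/169 =0.01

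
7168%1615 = 708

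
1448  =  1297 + 151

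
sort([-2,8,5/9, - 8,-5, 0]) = [ - 8, - 5,-2,0, 5/9,8]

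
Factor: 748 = 2^2*11^1*17^1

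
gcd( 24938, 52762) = 74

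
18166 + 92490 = 110656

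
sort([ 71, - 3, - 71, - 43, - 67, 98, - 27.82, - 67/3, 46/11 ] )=[ - 71, - 67, - 43,-27.82, - 67/3 , - 3,  46/11, 71, 98 ] 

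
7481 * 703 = 5259143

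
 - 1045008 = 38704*( - 27 )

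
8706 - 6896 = 1810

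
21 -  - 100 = 121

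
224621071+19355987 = 243977058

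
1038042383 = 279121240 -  - 758921143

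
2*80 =160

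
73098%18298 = 18204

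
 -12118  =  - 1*12118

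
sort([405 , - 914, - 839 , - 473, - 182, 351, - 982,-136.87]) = [- 982, -914,-839, - 473, - 182,-136.87 , 351, 405 ]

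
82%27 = 1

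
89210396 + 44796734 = 134007130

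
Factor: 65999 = 31^1*2129^1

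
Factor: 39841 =39841^1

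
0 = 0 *90821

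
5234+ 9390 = 14624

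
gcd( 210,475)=5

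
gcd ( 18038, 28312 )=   2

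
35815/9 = 3979 + 4/9  =  3979.44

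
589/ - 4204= - 589/4204 = - 0.14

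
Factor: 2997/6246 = 333/694=2^(- 1)*3^2*37^1*347^( - 1)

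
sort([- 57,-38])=[- 57, - 38 ] 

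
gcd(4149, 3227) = 461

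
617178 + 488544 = 1105722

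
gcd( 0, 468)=468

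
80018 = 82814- 2796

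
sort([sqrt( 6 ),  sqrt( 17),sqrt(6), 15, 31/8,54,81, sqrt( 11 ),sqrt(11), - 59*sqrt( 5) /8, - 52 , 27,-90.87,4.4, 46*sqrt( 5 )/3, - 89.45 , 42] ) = [ - 90.87,- 89.45,-52,  -  59 * sqrt( 5 )/8,sqrt( 6),sqrt(6 ),sqrt(11 ) , sqrt(11), 31/8, sqrt(17),4.4,15, 27, 46 * sqrt( 5)/3, 42, 54,81 ] 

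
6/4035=2/1345  =  0.00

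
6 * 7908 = 47448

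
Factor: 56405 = 5^1 * 29^1*389^1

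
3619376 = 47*77008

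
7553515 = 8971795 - 1418280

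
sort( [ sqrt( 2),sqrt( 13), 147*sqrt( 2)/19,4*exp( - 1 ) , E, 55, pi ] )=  [sqrt( 2),  4*exp( - 1 ),E, pi, sqrt( 13 ),147*sqrt( 2 )/19,55]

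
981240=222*4420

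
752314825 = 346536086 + 405778739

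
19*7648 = 145312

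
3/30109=3/30109 = 0.00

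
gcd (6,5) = 1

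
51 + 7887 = 7938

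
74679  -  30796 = 43883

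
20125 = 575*35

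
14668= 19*772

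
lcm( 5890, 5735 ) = 217930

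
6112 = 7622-1510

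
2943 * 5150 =15156450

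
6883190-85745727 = -78862537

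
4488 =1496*3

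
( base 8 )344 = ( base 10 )228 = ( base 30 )7i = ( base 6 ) 1020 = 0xE4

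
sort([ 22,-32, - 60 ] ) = [ - 60, - 32, 22] 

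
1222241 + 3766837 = 4989078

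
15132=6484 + 8648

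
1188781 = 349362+839419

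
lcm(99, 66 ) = 198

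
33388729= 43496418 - 10107689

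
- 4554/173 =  - 27+117/173 = -26.32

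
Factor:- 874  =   - 2^1 * 19^1*23^1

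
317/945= 317/945=   0.34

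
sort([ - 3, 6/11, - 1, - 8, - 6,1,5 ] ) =[- 8, - 6,-3, - 1,6/11, 1 , 5]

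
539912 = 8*67489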